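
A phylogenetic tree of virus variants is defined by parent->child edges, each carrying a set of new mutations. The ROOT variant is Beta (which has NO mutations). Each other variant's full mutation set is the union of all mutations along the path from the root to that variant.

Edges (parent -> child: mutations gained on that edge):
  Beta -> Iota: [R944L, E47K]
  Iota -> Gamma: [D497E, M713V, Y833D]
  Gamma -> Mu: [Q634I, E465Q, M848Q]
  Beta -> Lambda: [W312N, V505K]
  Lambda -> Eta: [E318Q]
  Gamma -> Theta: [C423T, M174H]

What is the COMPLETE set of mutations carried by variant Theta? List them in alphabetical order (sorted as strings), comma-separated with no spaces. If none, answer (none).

At Beta: gained [] -> total []
At Iota: gained ['R944L', 'E47K'] -> total ['E47K', 'R944L']
At Gamma: gained ['D497E', 'M713V', 'Y833D'] -> total ['D497E', 'E47K', 'M713V', 'R944L', 'Y833D']
At Theta: gained ['C423T', 'M174H'] -> total ['C423T', 'D497E', 'E47K', 'M174H', 'M713V', 'R944L', 'Y833D']

Answer: C423T,D497E,E47K,M174H,M713V,R944L,Y833D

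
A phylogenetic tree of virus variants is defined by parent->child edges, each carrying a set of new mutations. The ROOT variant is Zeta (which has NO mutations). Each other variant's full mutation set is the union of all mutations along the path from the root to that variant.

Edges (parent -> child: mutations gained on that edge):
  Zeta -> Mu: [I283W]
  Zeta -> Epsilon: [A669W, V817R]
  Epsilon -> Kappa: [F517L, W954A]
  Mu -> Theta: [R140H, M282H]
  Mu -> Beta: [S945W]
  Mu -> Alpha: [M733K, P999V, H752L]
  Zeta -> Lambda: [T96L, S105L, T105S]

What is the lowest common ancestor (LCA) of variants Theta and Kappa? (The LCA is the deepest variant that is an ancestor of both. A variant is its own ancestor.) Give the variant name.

Answer: Zeta

Derivation:
Path from root to Theta: Zeta -> Mu -> Theta
  ancestors of Theta: {Zeta, Mu, Theta}
Path from root to Kappa: Zeta -> Epsilon -> Kappa
  ancestors of Kappa: {Zeta, Epsilon, Kappa}
Common ancestors: {Zeta}
Walk up from Kappa: Kappa (not in ancestors of Theta), Epsilon (not in ancestors of Theta), Zeta (in ancestors of Theta)
Deepest common ancestor (LCA) = Zeta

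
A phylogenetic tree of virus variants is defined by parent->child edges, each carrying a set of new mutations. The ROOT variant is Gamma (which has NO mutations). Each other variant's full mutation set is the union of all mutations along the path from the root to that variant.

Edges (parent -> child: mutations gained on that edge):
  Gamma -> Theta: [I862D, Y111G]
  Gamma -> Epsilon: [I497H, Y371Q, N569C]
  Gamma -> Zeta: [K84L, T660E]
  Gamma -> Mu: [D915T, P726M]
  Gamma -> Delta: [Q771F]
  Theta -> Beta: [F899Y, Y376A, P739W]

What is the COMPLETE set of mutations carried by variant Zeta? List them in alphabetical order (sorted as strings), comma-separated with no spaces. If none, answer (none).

At Gamma: gained [] -> total []
At Zeta: gained ['K84L', 'T660E'] -> total ['K84L', 'T660E']

Answer: K84L,T660E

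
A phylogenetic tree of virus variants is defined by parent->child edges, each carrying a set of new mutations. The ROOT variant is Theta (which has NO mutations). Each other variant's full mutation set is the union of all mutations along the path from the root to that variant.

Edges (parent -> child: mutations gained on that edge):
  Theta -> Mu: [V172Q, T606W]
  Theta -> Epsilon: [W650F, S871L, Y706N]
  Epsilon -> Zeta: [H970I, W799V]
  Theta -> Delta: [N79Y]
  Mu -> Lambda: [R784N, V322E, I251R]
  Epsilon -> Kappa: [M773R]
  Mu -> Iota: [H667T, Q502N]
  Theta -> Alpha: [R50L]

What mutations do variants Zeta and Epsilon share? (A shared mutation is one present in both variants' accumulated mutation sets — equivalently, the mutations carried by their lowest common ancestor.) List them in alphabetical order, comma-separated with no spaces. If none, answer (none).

Answer: S871L,W650F,Y706N

Derivation:
Accumulating mutations along path to Zeta:
  At Theta: gained [] -> total []
  At Epsilon: gained ['W650F', 'S871L', 'Y706N'] -> total ['S871L', 'W650F', 'Y706N']
  At Zeta: gained ['H970I', 'W799V'] -> total ['H970I', 'S871L', 'W650F', 'W799V', 'Y706N']
Mutations(Zeta) = ['H970I', 'S871L', 'W650F', 'W799V', 'Y706N']
Accumulating mutations along path to Epsilon:
  At Theta: gained [] -> total []
  At Epsilon: gained ['W650F', 'S871L', 'Y706N'] -> total ['S871L', 'W650F', 'Y706N']
Mutations(Epsilon) = ['S871L', 'W650F', 'Y706N']
Intersection: ['H970I', 'S871L', 'W650F', 'W799V', 'Y706N'] ∩ ['S871L', 'W650F', 'Y706N'] = ['S871L', 'W650F', 'Y706N']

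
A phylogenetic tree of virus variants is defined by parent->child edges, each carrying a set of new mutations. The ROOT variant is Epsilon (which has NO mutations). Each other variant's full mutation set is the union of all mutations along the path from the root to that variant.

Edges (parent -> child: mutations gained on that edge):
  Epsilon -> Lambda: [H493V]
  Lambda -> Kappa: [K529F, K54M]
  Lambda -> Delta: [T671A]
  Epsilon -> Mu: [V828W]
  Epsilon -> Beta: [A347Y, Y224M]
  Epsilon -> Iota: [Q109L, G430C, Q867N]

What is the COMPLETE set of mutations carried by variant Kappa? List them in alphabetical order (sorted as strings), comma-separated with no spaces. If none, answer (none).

At Epsilon: gained [] -> total []
At Lambda: gained ['H493V'] -> total ['H493V']
At Kappa: gained ['K529F', 'K54M'] -> total ['H493V', 'K529F', 'K54M']

Answer: H493V,K529F,K54M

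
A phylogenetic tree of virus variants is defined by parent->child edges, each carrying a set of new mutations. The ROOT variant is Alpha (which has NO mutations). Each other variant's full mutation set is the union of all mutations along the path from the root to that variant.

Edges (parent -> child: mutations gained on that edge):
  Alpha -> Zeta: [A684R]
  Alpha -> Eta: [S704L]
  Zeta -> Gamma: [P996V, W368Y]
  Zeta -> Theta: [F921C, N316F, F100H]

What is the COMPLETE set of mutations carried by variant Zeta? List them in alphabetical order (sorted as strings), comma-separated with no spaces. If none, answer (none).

At Alpha: gained [] -> total []
At Zeta: gained ['A684R'] -> total ['A684R']

Answer: A684R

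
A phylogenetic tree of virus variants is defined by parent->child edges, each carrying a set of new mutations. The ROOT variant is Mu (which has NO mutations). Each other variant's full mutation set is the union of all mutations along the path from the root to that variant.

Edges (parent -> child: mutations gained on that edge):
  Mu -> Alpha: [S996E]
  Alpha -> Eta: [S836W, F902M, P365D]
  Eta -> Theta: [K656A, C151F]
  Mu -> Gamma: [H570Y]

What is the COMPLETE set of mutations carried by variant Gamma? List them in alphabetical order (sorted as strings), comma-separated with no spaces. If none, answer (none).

Answer: H570Y

Derivation:
At Mu: gained [] -> total []
At Gamma: gained ['H570Y'] -> total ['H570Y']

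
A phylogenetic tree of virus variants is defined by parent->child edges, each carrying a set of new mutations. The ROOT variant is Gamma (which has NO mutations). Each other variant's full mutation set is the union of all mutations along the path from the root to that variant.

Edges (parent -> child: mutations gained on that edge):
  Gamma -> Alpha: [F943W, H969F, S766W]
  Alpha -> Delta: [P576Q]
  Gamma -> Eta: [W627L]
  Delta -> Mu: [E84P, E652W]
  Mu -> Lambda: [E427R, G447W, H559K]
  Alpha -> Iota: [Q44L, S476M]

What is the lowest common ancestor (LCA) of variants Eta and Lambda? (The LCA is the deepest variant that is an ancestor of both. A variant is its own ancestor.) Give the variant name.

Answer: Gamma

Derivation:
Path from root to Eta: Gamma -> Eta
  ancestors of Eta: {Gamma, Eta}
Path from root to Lambda: Gamma -> Alpha -> Delta -> Mu -> Lambda
  ancestors of Lambda: {Gamma, Alpha, Delta, Mu, Lambda}
Common ancestors: {Gamma}
Walk up from Lambda: Lambda (not in ancestors of Eta), Mu (not in ancestors of Eta), Delta (not in ancestors of Eta), Alpha (not in ancestors of Eta), Gamma (in ancestors of Eta)
Deepest common ancestor (LCA) = Gamma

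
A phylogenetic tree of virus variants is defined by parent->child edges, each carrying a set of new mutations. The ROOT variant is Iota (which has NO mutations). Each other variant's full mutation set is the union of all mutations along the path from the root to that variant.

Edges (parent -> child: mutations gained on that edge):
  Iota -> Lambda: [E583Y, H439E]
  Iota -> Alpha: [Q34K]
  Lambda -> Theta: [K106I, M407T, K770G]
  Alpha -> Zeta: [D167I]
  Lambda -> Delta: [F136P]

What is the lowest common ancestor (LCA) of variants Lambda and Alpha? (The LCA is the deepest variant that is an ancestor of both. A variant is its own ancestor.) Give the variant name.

Path from root to Lambda: Iota -> Lambda
  ancestors of Lambda: {Iota, Lambda}
Path from root to Alpha: Iota -> Alpha
  ancestors of Alpha: {Iota, Alpha}
Common ancestors: {Iota}
Walk up from Alpha: Alpha (not in ancestors of Lambda), Iota (in ancestors of Lambda)
Deepest common ancestor (LCA) = Iota

Answer: Iota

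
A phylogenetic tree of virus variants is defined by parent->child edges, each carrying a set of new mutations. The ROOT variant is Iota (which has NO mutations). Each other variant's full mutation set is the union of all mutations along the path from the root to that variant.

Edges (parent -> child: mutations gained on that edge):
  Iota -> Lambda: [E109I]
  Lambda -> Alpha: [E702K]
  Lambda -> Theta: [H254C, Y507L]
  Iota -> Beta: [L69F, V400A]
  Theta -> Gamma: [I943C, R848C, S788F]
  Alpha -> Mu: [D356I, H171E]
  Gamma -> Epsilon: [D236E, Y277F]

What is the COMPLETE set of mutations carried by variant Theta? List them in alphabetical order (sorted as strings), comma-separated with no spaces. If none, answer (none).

Answer: E109I,H254C,Y507L

Derivation:
At Iota: gained [] -> total []
At Lambda: gained ['E109I'] -> total ['E109I']
At Theta: gained ['H254C', 'Y507L'] -> total ['E109I', 'H254C', 'Y507L']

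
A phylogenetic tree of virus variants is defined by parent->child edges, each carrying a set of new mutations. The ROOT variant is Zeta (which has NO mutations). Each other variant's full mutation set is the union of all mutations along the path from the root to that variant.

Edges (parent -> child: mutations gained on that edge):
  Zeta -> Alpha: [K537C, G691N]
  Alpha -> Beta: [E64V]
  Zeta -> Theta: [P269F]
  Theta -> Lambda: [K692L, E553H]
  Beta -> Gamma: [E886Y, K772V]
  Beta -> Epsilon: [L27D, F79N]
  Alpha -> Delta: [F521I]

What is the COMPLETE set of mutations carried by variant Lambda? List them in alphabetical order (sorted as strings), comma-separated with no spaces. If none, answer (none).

Answer: E553H,K692L,P269F

Derivation:
At Zeta: gained [] -> total []
At Theta: gained ['P269F'] -> total ['P269F']
At Lambda: gained ['K692L', 'E553H'] -> total ['E553H', 'K692L', 'P269F']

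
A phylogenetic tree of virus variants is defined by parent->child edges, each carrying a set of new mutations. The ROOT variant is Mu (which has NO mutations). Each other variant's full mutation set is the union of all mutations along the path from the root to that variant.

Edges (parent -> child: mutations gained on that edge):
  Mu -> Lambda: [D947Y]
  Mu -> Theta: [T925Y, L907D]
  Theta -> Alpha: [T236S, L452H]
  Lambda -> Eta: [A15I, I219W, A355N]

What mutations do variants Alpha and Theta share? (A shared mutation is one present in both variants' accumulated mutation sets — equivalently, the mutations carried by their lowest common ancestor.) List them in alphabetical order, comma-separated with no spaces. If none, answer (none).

Accumulating mutations along path to Alpha:
  At Mu: gained [] -> total []
  At Theta: gained ['T925Y', 'L907D'] -> total ['L907D', 'T925Y']
  At Alpha: gained ['T236S', 'L452H'] -> total ['L452H', 'L907D', 'T236S', 'T925Y']
Mutations(Alpha) = ['L452H', 'L907D', 'T236S', 'T925Y']
Accumulating mutations along path to Theta:
  At Mu: gained [] -> total []
  At Theta: gained ['T925Y', 'L907D'] -> total ['L907D', 'T925Y']
Mutations(Theta) = ['L907D', 'T925Y']
Intersection: ['L452H', 'L907D', 'T236S', 'T925Y'] ∩ ['L907D', 'T925Y'] = ['L907D', 'T925Y']

Answer: L907D,T925Y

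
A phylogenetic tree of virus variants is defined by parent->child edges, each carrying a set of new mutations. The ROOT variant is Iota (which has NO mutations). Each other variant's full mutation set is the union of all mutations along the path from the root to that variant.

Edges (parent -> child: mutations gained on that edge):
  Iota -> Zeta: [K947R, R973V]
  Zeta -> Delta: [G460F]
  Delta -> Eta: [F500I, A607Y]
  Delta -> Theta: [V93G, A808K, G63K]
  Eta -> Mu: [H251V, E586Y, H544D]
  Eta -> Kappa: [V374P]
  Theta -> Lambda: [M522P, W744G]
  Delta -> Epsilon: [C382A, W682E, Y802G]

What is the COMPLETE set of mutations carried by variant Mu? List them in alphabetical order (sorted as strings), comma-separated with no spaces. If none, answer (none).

Answer: A607Y,E586Y,F500I,G460F,H251V,H544D,K947R,R973V

Derivation:
At Iota: gained [] -> total []
At Zeta: gained ['K947R', 'R973V'] -> total ['K947R', 'R973V']
At Delta: gained ['G460F'] -> total ['G460F', 'K947R', 'R973V']
At Eta: gained ['F500I', 'A607Y'] -> total ['A607Y', 'F500I', 'G460F', 'K947R', 'R973V']
At Mu: gained ['H251V', 'E586Y', 'H544D'] -> total ['A607Y', 'E586Y', 'F500I', 'G460F', 'H251V', 'H544D', 'K947R', 'R973V']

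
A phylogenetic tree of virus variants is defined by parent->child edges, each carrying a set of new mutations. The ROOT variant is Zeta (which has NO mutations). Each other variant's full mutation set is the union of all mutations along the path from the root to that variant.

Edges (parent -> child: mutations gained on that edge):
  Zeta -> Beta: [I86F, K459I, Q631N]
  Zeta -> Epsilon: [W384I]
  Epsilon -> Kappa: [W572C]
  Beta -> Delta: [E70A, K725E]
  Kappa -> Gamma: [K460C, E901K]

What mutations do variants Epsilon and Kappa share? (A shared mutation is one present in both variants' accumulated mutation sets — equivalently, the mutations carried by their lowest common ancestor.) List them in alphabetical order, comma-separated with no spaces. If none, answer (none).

Accumulating mutations along path to Epsilon:
  At Zeta: gained [] -> total []
  At Epsilon: gained ['W384I'] -> total ['W384I']
Mutations(Epsilon) = ['W384I']
Accumulating mutations along path to Kappa:
  At Zeta: gained [] -> total []
  At Epsilon: gained ['W384I'] -> total ['W384I']
  At Kappa: gained ['W572C'] -> total ['W384I', 'W572C']
Mutations(Kappa) = ['W384I', 'W572C']
Intersection: ['W384I'] ∩ ['W384I', 'W572C'] = ['W384I']

Answer: W384I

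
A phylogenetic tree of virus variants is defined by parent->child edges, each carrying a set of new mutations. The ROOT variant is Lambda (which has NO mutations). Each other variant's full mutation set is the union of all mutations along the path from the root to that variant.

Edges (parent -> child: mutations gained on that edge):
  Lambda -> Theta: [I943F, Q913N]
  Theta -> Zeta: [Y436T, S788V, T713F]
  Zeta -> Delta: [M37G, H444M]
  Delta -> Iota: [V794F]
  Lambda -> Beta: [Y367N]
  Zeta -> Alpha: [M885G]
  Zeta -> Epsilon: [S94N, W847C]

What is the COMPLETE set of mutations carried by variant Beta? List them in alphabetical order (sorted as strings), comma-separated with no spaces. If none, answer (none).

Answer: Y367N

Derivation:
At Lambda: gained [] -> total []
At Beta: gained ['Y367N'] -> total ['Y367N']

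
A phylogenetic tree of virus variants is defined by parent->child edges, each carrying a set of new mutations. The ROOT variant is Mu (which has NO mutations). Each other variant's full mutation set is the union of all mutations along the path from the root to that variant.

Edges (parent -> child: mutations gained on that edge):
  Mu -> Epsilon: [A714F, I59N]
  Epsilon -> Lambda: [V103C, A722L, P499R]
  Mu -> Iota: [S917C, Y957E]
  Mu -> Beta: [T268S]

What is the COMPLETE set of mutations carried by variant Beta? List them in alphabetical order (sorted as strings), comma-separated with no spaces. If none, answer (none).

At Mu: gained [] -> total []
At Beta: gained ['T268S'] -> total ['T268S']

Answer: T268S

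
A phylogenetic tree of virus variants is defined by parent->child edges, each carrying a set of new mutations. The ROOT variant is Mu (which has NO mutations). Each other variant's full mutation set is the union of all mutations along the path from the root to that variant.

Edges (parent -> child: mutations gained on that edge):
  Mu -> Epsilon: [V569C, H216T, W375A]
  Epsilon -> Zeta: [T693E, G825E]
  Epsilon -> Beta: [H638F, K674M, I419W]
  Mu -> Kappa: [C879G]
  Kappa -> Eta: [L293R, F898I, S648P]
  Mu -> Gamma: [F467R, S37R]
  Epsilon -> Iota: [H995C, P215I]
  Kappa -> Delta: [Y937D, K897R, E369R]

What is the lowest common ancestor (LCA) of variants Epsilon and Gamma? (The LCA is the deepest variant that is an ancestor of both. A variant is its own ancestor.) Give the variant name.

Answer: Mu

Derivation:
Path from root to Epsilon: Mu -> Epsilon
  ancestors of Epsilon: {Mu, Epsilon}
Path from root to Gamma: Mu -> Gamma
  ancestors of Gamma: {Mu, Gamma}
Common ancestors: {Mu}
Walk up from Gamma: Gamma (not in ancestors of Epsilon), Mu (in ancestors of Epsilon)
Deepest common ancestor (LCA) = Mu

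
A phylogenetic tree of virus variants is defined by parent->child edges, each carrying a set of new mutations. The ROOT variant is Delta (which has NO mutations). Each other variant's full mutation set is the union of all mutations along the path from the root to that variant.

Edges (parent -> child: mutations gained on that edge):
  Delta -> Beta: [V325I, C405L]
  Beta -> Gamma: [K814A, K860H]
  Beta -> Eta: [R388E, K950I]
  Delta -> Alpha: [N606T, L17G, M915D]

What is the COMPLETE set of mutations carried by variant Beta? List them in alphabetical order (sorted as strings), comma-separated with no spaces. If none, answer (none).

Answer: C405L,V325I

Derivation:
At Delta: gained [] -> total []
At Beta: gained ['V325I', 'C405L'] -> total ['C405L', 'V325I']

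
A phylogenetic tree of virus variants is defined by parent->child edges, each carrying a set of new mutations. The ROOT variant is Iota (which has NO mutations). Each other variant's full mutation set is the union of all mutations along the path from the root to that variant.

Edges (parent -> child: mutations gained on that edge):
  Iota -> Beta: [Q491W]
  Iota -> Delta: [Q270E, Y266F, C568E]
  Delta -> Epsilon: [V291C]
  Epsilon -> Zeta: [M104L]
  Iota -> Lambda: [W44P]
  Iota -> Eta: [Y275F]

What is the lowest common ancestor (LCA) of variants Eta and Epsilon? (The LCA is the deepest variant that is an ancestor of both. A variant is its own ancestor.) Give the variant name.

Path from root to Eta: Iota -> Eta
  ancestors of Eta: {Iota, Eta}
Path from root to Epsilon: Iota -> Delta -> Epsilon
  ancestors of Epsilon: {Iota, Delta, Epsilon}
Common ancestors: {Iota}
Walk up from Epsilon: Epsilon (not in ancestors of Eta), Delta (not in ancestors of Eta), Iota (in ancestors of Eta)
Deepest common ancestor (LCA) = Iota

Answer: Iota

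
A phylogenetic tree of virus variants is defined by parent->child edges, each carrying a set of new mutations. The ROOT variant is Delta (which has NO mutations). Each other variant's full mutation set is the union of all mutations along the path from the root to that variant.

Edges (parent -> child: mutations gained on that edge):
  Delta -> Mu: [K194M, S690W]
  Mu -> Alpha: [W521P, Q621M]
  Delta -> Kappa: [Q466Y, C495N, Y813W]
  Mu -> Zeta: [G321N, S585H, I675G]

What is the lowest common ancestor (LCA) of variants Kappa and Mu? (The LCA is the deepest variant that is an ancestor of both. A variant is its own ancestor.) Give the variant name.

Path from root to Kappa: Delta -> Kappa
  ancestors of Kappa: {Delta, Kappa}
Path from root to Mu: Delta -> Mu
  ancestors of Mu: {Delta, Mu}
Common ancestors: {Delta}
Walk up from Mu: Mu (not in ancestors of Kappa), Delta (in ancestors of Kappa)
Deepest common ancestor (LCA) = Delta

Answer: Delta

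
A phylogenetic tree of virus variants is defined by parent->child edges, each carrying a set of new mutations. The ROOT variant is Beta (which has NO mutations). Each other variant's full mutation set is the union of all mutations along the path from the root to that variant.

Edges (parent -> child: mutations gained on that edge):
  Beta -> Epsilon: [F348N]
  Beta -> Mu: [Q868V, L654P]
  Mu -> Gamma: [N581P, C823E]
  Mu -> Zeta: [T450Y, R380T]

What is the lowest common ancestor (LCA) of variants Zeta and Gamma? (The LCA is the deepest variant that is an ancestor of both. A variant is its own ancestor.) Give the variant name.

Answer: Mu

Derivation:
Path from root to Zeta: Beta -> Mu -> Zeta
  ancestors of Zeta: {Beta, Mu, Zeta}
Path from root to Gamma: Beta -> Mu -> Gamma
  ancestors of Gamma: {Beta, Mu, Gamma}
Common ancestors: {Beta, Mu}
Walk up from Gamma: Gamma (not in ancestors of Zeta), Mu (in ancestors of Zeta), Beta (in ancestors of Zeta)
Deepest common ancestor (LCA) = Mu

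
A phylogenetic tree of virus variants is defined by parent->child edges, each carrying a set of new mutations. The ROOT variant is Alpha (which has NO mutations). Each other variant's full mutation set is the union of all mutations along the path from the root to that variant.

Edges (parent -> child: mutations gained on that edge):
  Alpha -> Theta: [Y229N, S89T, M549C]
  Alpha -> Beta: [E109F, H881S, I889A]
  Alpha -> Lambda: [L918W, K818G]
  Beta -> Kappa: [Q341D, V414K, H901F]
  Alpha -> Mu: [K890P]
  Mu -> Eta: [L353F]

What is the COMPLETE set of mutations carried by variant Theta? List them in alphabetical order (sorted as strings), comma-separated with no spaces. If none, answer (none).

At Alpha: gained [] -> total []
At Theta: gained ['Y229N', 'S89T', 'M549C'] -> total ['M549C', 'S89T', 'Y229N']

Answer: M549C,S89T,Y229N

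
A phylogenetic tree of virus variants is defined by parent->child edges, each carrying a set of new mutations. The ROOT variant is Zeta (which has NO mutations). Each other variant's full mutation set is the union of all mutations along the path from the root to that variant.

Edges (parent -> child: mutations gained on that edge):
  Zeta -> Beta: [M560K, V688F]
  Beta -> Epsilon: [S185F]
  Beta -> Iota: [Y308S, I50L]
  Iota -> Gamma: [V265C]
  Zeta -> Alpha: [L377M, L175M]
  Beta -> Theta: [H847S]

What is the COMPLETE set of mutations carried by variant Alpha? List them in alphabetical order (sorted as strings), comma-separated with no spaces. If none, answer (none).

Answer: L175M,L377M

Derivation:
At Zeta: gained [] -> total []
At Alpha: gained ['L377M', 'L175M'] -> total ['L175M', 'L377M']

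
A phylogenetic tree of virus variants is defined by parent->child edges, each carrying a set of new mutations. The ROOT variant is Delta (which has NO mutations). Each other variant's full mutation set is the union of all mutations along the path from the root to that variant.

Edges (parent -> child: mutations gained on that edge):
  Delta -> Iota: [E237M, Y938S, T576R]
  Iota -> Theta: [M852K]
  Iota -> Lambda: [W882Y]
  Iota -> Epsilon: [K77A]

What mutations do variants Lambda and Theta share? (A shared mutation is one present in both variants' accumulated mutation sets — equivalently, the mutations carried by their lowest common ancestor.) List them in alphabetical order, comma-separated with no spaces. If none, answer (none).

Accumulating mutations along path to Lambda:
  At Delta: gained [] -> total []
  At Iota: gained ['E237M', 'Y938S', 'T576R'] -> total ['E237M', 'T576R', 'Y938S']
  At Lambda: gained ['W882Y'] -> total ['E237M', 'T576R', 'W882Y', 'Y938S']
Mutations(Lambda) = ['E237M', 'T576R', 'W882Y', 'Y938S']
Accumulating mutations along path to Theta:
  At Delta: gained [] -> total []
  At Iota: gained ['E237M', 'Y938S', 'T576R'] -> total ['E237M', 'T576R', 'Y938S']
  At Theta: gained ['M852K'] -> total ['E237M', 'M852K', 'T576R', 'Y938S']
Mutations(Theta) = ['E237M', 'M852K', 'T576R', 'Y938S']
Intersection: ['E237M', 'T576R', 'W882Y', 'Y938S'] ∩ ['E237M', 'M852K', 'T576R', 'Y938S'] = ['E237M', 'T576R', 'Y938S']

Answer: E237M,T576R,Y938S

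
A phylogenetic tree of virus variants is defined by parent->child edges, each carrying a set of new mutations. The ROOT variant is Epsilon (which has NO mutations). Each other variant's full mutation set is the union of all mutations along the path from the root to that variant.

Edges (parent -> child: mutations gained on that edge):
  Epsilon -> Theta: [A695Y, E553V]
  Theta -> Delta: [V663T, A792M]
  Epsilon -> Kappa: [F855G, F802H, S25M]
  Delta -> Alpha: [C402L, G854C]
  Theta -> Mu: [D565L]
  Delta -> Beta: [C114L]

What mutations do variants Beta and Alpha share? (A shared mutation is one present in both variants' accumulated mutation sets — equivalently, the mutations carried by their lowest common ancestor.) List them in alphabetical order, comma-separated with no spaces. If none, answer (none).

Answer: A695Y,A792M,E553V,V663T

Derivation:
Accumulating mutations along path to Beta:
  At Epsilon: gained [] -> total []
  At Theta: gained ['A695Y', 'E553V'] -> total ['A695Y', 'E553V']
  At Delta: gained ['V663T', 'A792M'] -> total ['A695Y', 'A792M', 'E553V', 'V663T']
  At Beta: gained ['C114L'] -> total ['A695Y', 'A792M', 'C114L', 'E553V', 'V663T']
Mutations(Beta) = ['A695Y', 'A792M', 'C114L', 'E553V', 'V663T']
Accumulating mutations along path to Alpha:
  At Epsilon: gained [] -> total []
  At Theta: gained ['A695Y', 'E553V'] -> total ['A695Y', 'E553V']
  At Delta: gained ['V663T', 'A792M'] -> total ['A695Y', 'A792M', 'E553V', 'V663T']
  At Alpha: gained ['C402L', 'G854C'] -> total ['A695Y', 'A792M', 'C402L', 'E553V', 'G854C', 'V663T']
Mutations(Alpha) = ['A695Y', 'A792M', 'C402L', 'E553V', 'G854C', 'V663T']
Intersection: ['A695Y', 'A792M', 'C114L', 'E553V', 'V663T'] ∩ ['A695Y', 'A792M', 'C402L', 'E553V', 'G854C', 'V663T'] = ['A695Y', 'A792M', 'E553V', 'V663T']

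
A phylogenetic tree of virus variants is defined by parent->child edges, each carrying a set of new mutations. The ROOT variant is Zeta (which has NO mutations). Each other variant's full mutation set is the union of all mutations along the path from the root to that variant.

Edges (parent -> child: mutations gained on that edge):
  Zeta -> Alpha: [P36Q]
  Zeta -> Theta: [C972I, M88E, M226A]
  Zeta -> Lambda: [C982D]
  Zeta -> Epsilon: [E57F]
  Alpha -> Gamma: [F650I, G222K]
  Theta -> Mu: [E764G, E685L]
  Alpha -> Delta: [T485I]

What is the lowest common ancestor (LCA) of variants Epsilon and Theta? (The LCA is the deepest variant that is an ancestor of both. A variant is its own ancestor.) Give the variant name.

Path from root to Epsilon: Zeta -> Epsilon
  ancestors of Epsilon: {Zeta, Epsilon}
Path from root to Theta: Zeta -> Theta
  ancestors of Theta: {Zeta, Theta}
Common ancestors: {Zeta}
Walk up from Theta: Theta (not in ancestors of Epsilon), Zeta (in ancestors of Epsilon)
Deepest common ancestor (LCA) = Zeta

Answer: Zeta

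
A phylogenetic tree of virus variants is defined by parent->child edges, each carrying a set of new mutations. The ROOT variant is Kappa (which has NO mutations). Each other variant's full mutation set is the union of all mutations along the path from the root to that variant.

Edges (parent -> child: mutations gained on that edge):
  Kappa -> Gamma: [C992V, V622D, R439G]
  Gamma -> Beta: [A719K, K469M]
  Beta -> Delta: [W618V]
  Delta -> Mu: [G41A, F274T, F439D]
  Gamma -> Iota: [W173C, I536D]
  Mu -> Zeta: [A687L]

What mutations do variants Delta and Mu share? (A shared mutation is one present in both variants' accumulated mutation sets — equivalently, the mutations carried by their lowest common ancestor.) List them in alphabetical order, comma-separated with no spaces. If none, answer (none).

Answer: A719K,C992V,K469M,R439G,V622D,W618V

Derivation:
Accumulating mutations along path to Delta:
  At Kappa: gained [] -> total []
  At Gamma: gained ['C992V', 'V622D', 'R439G'] -> total ['C992V', 'R439G', 'V622D']
  At Beta: gained ['A719K', 'K469M'] -> total ['A719K', 'C992V', 'K469M', 'R439G', 'V622D']
  At Delta: gained ['W618V'] -> total ['A719K', 'C992V', 'K469M', 'R439G', 'V622D', 'W618V']
Mutations(Delta) = ['A719K', 'C992V', 'K469M', 'R439G', 'V622D', 'W618V']
Accumulating mutations along path to Mu:
  At Kappa: gained [] -> total []
  At Gamma: gained ['C992V', 'V622D', 'R439G'] -> total ['C992V', 'R439G', 'V622D']
  At Beta: gained ['A719K', 'K469M'] -> total ['A719K', 'C992V', 'K469M', 'R439G', 'V622D']
  At Delta: gained ['W618V'] -> total ['A719K', 'C992V', 'K469M', 'R439G', 'V622D', 'W618V']
  At Mu: gained ['G41A', 'F274T', 'F439D'] -> total ['A719K', 'C992V', 'F274T', 'F439D', 'G41A', 'K469M', 'R439G', 'V622D', 'W618V']
Mutations(Mu) = ['A719K', 'C992V', 'F274T', 'F439D', 'G41A', 'K469M', 'R439G', 'V622D', 'W618V']
Intersection: ['A719K', 'C992V', 'K469M', 'R439G', 'V622D', 'W618V'] ∩ ['A719K', 'C992V', 'F274T', 'F439D', 'G41A', 'K469M', 'R439G', 'V622D', 'W618V'] = ['A719K', 'C992V', 'K469M', 'R439G', 'V622D', 'W618V']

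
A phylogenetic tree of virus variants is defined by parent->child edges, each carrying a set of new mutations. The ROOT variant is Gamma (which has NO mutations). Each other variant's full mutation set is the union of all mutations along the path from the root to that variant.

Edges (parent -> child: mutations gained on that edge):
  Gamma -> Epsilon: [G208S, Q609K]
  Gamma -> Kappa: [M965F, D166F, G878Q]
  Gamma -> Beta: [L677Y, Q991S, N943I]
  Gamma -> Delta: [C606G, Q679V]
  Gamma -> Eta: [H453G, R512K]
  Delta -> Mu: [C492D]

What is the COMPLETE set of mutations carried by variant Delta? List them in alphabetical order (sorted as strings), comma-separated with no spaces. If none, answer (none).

At Gamma: gained [] -> total []
At Delta: gained ['C606G', 'Q679V'] -> total ['C606G', 'Q679V']

Answer: C606G,Q679V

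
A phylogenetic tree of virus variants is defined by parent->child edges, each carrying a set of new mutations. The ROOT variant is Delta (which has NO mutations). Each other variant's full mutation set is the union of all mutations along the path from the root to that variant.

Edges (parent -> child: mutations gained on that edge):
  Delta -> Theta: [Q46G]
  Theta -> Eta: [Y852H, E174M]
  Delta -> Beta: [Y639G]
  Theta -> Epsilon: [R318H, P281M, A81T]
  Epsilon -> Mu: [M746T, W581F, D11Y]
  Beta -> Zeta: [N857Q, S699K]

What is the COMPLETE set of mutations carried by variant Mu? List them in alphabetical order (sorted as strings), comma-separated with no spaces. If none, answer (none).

Answer: A81T,D11Y,M746T,P281M,Q46G,R318H,W581F

Derivation:
At Delta: gained [] -> total []
At Theta: gained ['Q46G'] -> total ['Q46G']
At Epsilon: gained ['R318H', 'P281M', 'A81T'] -> total ['A81T', 'P281M', 'Q46G', 'R318H']
At Mu: gained ['M746T', 'W581F', 'D11Y'] -> total ['A81T', 'D11Y', 'M746T', 'P281M', 'Q46G', 'R318H', 'W581F']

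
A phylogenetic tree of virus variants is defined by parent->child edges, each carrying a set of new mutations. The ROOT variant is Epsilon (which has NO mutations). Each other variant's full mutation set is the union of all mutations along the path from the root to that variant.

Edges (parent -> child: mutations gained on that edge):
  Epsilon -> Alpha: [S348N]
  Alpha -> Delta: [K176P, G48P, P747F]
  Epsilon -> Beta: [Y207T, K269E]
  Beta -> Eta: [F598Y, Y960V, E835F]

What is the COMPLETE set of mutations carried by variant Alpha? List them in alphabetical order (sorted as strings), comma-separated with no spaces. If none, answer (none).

At Epsilon: gained [] -> total []
At Alpha: gained ['S348N'] -> total ['S348N']

Answer: S348N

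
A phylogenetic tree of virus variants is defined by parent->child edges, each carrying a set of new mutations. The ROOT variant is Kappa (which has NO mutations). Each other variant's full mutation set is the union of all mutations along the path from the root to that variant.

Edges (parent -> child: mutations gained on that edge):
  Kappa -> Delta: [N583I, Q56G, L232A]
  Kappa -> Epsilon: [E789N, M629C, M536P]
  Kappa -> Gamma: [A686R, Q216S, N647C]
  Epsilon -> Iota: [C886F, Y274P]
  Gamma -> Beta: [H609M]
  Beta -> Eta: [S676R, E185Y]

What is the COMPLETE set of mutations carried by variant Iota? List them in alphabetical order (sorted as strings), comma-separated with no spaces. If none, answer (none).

Answer: C886F,E789N,M536P,M629C,Y274P

Derivation:
At Kappa: gained [] -> total []
At Epsilon: gained ['E789N', 'M629C', 'M536P'] -> total ['E789N', 'M536P', 'M629C']
At Iota: gained ['C886F', 'Y274P'] -> total ['C886F', 'E789N', 'M536P', 'M629C', 'Y274P']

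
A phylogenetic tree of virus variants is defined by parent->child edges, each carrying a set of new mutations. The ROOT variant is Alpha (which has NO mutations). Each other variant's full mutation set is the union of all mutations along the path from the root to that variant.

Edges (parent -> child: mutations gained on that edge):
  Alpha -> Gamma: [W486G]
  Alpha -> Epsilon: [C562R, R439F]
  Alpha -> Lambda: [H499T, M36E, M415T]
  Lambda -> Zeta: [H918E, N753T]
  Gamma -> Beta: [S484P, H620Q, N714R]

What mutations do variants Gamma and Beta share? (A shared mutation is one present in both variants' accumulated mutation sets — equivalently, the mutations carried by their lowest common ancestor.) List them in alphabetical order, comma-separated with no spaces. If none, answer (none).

Accumulating mutations along path to Gamma:
  At Alpha: gained [] -> total []
  At Gamma: gained ['W486G'] -> total ['W486G']
Mutations(Gamma) = ['W486G']
Accumulating mutations along path to Beta:
  At Alpha: gained [] -> total []
  At Gamma: gained ['W486G'] -> total ['W486G']
  At Beta: gained ['S484P', 'H620Q', 'N714R'] -> total ['H620Q', 'N714R', 'S484P', 'W486G']
Mutations(Beta) = ['H620Q', 'N714R', 'S484P', 'W486G']
Intersection: ['W486G'] ∩ ['H620Q', 'N714R', 'S484P', 'W486G'] = ['W486G']

Answer: W486G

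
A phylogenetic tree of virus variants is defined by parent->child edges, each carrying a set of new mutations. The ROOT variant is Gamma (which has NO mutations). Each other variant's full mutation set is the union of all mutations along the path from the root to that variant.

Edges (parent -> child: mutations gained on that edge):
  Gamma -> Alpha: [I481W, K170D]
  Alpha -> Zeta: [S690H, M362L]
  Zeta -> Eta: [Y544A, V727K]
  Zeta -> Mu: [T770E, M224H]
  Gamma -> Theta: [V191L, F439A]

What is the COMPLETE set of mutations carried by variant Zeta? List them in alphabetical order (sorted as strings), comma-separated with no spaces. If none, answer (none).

At Gamma: gained [] -> total []
At Alpha: gained ['I481W', 'K170D'] -> total ['I481W', 'K170D']
At Zeta: gained ['S690H', 'M362L'] -> total ['I481W', 'K170D', 'M362L', 'S690H']

Answer: I481W,K170D,M362L,S690H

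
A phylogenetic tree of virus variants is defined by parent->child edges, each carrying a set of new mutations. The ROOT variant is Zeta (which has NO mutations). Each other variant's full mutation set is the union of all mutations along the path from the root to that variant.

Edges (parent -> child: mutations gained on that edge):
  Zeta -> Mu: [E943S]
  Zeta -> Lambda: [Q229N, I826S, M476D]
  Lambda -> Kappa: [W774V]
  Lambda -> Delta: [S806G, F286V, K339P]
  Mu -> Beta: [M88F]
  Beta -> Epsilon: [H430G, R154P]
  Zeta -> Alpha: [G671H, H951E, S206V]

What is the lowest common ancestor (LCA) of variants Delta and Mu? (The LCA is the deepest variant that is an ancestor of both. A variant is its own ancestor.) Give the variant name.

Path from root to Delta: Zeta -> Lambda -> Delta
  ancestors of Delta: {Zeta, Lambda, Delta}
Path from root to Mu: Zeta -> Mu
  ancestors of Mu: {Zeta, Mu}
Common ancestors: {Zeta}
Walk up from Mu: Mu (not in ancestors of Delta), Zeta (in ancestors of Delta)
Deepest common ancestor (LCA) = Zeta

Answer: Zeta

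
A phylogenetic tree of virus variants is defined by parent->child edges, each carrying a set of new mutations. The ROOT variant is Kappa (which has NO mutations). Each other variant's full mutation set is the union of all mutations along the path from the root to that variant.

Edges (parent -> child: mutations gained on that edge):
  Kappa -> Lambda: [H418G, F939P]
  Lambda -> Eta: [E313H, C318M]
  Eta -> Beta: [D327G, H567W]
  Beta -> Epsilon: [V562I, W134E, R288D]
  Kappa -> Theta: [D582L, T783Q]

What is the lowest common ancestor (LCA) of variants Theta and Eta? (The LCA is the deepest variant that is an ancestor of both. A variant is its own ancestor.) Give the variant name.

Answer: Kappa

Derivation:
Path from root to Theta: Kappa -> Theta
  ancestors of Theta: {Kappa, Theta}
Path from root to Eta: Kappa -> Lambda -> Eta
  ancestors of Eta: {Kappa, Lambda, Eta}
Common ancestors: {Kappa}
Walk up from Eta: Eta (not in ancestors of Theta), Lambda (not in ancestors of Theta), Kappa (in ancestors of Theta)
Deepest common ancestor (LCA) = Kappa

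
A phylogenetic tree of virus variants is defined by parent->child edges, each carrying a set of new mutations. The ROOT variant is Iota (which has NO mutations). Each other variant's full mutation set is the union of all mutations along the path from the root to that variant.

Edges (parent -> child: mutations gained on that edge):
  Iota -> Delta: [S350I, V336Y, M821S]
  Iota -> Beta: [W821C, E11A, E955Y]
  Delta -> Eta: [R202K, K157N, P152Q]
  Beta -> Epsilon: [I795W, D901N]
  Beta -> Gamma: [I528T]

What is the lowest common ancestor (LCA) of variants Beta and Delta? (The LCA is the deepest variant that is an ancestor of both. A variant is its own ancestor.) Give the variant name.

Answer: Iota

Derivation:
Path from root to Beta: Iota -> Beta
  ancestors of Beta: {Iota, Beta}
Path from root to Delta: Iota -> Delta
  ancestors of Delta: {Iota, Delta}
Common ancestors: {Iota}
Walk up from Delta: Delta (not in ancestors of Beta), Iota (in ancestors of Beta)
Deepest common ancestor (LCA) = Iota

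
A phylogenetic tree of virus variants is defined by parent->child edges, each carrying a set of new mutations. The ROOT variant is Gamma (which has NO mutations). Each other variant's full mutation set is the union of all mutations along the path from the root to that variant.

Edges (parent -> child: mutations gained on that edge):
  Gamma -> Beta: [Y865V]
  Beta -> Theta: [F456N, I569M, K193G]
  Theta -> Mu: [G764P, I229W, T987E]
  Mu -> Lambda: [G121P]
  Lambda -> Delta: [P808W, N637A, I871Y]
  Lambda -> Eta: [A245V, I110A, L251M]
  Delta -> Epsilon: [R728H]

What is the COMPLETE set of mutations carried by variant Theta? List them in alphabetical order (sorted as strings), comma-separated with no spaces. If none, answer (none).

At Gamma: gained [] -> total []
At Beta: gained ['Y865V'] -> total ['Y865V']
At Theta: gained ['F456N', 'I569M', 'K193G'] -> total ['F456N', 'I569M', 'K193G', 'Y865V']

Answer: F456N,I569M,K193G,Y865V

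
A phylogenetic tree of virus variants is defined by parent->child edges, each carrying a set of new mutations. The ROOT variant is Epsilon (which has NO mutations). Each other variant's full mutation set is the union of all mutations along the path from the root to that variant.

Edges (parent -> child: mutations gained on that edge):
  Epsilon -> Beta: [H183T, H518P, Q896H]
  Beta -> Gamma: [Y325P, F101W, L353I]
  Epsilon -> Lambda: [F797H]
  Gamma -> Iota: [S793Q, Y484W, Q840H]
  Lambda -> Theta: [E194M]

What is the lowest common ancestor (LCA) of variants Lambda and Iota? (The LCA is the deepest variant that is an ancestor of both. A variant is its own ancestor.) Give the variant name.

Path from root to Lambda: Epsilon -> Lambda
  ancestors of Lambda: {Epsilon, Lambda}
Path from root to Iota: Epsilon -> Beta -> Gamma -> Iota
  ancestors of Iota: {Epsilon, Beta, Gamma, Iota}
Common ancestors: {Epsilon}
Walk up from Iota: Iota (not in ancestors of Lambda), Gamma (not in ancestors of Lambda), Beta (not in ancestors of Lambda), Epsilon (in ancestors of Lambda)
Deepest common ancestor (LCA) = Epsilon

Answer: Epsilon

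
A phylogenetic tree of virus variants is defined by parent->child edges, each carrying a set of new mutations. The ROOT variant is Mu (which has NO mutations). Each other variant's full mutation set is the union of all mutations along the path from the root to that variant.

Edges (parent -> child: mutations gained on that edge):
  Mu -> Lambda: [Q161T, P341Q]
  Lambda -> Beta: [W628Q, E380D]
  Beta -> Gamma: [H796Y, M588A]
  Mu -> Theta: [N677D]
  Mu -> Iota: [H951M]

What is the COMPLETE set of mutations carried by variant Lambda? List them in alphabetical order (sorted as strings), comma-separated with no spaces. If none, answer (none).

At Mu: gained [] -> total []
At Lambda: gained ['Q161T', 'P341Q'] -> total ['P341Q', 'Q161T']

Answer: P341Q,Q161T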